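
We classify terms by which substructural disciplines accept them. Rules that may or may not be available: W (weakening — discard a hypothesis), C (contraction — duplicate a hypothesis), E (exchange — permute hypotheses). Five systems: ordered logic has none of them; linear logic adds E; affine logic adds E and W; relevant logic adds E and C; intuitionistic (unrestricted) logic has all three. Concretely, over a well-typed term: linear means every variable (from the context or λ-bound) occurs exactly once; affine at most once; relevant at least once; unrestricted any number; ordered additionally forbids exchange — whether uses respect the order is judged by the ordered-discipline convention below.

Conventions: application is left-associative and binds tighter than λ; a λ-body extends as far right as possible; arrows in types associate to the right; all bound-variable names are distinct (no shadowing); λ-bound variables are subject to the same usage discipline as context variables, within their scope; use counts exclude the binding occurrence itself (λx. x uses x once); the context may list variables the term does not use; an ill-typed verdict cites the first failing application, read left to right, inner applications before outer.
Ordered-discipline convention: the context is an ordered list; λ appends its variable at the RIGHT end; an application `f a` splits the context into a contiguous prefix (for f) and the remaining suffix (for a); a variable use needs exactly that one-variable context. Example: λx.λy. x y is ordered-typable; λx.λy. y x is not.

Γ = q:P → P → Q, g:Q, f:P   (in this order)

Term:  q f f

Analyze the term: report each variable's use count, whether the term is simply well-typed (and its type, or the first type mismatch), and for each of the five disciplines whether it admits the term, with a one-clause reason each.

counts: q: 1; g: 0; f: 2
use order (left to right): q, f, f
typing: well-typed — term : Q
ordered: ✗, f ×2 used more than once (contraction); unused: g — weakening required
linear: ✗, f ×2 used more than once (contraction); unused: g — weakening required
affine: ✗, f ×2 used more than once (contraction)
relevant: ✗, unused: g — weakening required
unrestricted: ✓, well-typed at Q; no restrictions here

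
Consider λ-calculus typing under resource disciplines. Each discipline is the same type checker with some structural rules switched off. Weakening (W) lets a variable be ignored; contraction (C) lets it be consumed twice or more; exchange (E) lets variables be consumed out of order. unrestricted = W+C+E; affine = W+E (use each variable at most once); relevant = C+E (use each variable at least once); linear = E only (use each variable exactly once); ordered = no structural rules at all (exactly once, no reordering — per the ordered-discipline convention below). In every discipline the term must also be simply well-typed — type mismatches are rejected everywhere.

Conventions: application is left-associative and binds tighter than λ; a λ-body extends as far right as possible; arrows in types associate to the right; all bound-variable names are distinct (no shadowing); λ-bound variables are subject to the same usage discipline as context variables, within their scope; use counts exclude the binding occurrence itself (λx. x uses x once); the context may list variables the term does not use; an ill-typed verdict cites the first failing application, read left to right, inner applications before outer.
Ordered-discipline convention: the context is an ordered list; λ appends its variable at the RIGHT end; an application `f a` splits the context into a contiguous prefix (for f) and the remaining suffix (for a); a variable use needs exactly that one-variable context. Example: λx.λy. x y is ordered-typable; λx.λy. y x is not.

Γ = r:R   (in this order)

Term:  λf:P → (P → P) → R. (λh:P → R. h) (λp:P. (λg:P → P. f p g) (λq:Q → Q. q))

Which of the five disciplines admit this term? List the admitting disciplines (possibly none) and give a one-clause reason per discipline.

admitted by: none
usage: r: 0×; f (λ-bound): 1×; h (λ-bound): 1×; p (λ-bound): 1×; g (λ-bound): 1×; q (λ-bound): 1×
order of uses: h, f, p, g, q
typing: ill-typed: an argument (Q → Q) → Q → Q mismatches the expected P → P
ordered: ✗ — a type mismatch blocks all five
linear: ✗ — the type mismatch rejects it
affine: ✗ — not simply typable
relevant: ✗ — fails simple typing
unrestricted: ✗ — a type mismatch blocks all five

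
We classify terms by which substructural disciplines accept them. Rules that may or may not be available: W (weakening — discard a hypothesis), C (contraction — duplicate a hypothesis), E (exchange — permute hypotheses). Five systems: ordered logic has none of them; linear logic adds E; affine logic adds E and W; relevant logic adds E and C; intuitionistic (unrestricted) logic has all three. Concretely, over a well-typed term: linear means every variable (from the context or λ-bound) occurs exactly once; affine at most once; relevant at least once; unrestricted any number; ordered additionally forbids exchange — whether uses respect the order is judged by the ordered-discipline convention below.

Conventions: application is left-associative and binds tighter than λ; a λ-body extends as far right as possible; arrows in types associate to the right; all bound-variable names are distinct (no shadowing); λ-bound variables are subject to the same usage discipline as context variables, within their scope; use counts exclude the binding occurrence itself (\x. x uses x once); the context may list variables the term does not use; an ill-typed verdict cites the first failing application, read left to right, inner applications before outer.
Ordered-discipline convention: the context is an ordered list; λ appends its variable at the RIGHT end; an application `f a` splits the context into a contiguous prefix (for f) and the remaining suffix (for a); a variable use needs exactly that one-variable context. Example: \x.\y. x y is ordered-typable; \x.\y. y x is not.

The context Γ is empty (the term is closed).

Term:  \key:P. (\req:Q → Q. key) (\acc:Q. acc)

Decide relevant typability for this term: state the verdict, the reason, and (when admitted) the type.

no — req never used (weakening)
counts: key (λ-bound): 1×; req (λ-bound): 0×; acc (λ-bound): 1×
use order (left to right): key, acc
typing: well-typed — term : P → P
per-discipline verdicts: ordered ✗ | linear ✗ | affine ✓ | relevant ✗ | unrestricted ✓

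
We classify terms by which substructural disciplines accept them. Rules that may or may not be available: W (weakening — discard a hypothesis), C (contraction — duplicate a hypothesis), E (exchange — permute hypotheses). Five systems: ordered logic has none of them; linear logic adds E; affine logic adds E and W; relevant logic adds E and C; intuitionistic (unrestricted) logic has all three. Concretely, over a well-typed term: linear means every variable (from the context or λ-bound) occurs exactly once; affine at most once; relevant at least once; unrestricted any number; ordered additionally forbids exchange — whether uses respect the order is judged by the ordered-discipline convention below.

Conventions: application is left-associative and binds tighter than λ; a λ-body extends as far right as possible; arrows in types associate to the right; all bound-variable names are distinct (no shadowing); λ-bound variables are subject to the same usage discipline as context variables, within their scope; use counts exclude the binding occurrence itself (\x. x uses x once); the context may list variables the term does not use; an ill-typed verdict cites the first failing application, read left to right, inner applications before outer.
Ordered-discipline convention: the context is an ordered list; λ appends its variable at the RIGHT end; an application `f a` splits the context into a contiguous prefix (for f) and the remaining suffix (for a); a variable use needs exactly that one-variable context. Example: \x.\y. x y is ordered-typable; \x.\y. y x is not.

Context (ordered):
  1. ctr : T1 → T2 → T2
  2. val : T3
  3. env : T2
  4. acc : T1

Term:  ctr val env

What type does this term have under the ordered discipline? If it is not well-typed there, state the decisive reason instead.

not well-typed under ordered — not simply typable
usage: ctr=1; val=1; env=1; acc=0
uses in reading order: ctr, val, env
typing: ill-typed: a function awaiting T1 gets T3
across the five disciplines: ordered ✗ | linear ✗ | affine ✗ | relevant ✗ | unrestricted ✗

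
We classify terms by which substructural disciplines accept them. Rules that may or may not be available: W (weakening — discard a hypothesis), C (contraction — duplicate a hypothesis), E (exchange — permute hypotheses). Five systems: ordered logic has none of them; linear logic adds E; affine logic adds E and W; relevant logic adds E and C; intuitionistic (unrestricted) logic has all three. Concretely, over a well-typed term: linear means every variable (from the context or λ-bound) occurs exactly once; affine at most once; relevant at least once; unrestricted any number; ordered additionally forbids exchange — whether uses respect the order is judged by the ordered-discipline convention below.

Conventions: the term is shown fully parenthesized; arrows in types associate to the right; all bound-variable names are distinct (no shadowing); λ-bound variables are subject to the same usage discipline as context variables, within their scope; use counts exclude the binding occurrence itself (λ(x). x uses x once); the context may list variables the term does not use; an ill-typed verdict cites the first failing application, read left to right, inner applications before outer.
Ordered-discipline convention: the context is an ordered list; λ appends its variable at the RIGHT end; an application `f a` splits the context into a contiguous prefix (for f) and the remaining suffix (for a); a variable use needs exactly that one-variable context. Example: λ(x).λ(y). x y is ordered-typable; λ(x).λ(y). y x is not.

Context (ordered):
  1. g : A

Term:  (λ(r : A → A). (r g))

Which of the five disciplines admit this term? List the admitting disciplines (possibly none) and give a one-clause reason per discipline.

admitted in: linear, affine, relevant, unrestricted
variable uses: g=1, r (λ-bound)=1
uses in reading order: r, g
typing: well-typed at (A → A) → A
ordered: ✗ — no contiguous prefix/suffix split fits r, g
linear: ✓ — g, r: one use apiece
affine: ✓ — g, r: no repeats, contraction unneeded
relevant: ✓ — at least one use each (g, r)
unrestricted: ✓ — typability at (A → A) → A is all that's needed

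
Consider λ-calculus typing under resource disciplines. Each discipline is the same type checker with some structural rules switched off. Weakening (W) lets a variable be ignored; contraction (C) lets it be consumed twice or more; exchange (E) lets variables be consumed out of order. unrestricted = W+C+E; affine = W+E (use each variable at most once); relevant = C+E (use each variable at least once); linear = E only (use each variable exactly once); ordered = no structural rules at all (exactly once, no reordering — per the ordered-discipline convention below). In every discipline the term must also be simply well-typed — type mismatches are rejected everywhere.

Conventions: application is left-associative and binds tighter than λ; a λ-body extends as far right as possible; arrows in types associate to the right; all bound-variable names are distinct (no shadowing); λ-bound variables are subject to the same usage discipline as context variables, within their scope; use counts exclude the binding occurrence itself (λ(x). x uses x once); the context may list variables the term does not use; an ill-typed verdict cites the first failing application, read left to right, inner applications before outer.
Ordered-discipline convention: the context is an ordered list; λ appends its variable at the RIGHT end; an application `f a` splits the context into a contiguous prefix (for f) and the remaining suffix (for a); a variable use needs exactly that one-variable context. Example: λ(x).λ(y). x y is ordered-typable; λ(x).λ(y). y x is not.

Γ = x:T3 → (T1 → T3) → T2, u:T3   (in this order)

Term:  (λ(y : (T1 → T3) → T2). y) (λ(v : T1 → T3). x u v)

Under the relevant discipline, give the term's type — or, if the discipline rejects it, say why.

term : (T1 → T3) → T2
usage: x: 1; u: 1; y (λ-bound): 1; v (λ-bound): 1
use order (left to right): y, x, u, v
typing: well-typed at (T1 → T3) → T2
all disciplines: ordered ✓; linear ✓; affine ✓; relevant ✓; unrestricted ✓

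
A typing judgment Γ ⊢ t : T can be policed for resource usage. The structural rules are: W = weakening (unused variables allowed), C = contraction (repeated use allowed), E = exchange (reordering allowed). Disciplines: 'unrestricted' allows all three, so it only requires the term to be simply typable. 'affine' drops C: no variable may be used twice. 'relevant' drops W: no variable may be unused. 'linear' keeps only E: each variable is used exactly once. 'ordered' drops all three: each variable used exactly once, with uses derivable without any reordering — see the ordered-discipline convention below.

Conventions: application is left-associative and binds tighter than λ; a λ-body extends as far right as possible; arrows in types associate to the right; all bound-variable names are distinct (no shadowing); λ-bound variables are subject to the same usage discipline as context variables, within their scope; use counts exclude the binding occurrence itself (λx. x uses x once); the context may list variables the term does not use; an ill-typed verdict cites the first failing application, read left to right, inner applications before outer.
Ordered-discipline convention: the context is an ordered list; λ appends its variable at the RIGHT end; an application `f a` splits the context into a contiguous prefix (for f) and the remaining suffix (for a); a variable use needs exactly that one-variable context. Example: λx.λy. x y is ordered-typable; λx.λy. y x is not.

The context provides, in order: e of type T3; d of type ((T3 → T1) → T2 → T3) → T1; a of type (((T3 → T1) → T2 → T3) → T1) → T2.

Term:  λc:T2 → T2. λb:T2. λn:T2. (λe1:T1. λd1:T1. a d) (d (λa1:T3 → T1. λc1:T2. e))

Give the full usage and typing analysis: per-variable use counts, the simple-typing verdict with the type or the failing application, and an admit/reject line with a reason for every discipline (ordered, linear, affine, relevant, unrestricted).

usage: e=1, d=2, a=1, c [bound]=0, b [bound]=0, n [bound]=0, e1 [bound]=0, d1 [bound]=0, a1 [bound]=0, c1 [bound]=0
left-to-right use order: a, d, d, e
typing: well-typed at (T2 → T2) → T2 → T2 → T1 → T2
ordered ✗ (needs contraction — d ×2; needs weakening: c, b, n, e1, d1, a1, c1 unused)
linear ✗ (needs contraction — d ×2; needs weakening: c, b, n, e1, d1, a1, c1 unused)
affine ✗ (needs contraction — d ×2)
relevant ✗ (needs weakening: c, b, n, e1, d1, a1, c1 unused)
unrestricted ✓ (typability at (T2 → T2) → T2 → T2 → T1 → T2 is all that's needed)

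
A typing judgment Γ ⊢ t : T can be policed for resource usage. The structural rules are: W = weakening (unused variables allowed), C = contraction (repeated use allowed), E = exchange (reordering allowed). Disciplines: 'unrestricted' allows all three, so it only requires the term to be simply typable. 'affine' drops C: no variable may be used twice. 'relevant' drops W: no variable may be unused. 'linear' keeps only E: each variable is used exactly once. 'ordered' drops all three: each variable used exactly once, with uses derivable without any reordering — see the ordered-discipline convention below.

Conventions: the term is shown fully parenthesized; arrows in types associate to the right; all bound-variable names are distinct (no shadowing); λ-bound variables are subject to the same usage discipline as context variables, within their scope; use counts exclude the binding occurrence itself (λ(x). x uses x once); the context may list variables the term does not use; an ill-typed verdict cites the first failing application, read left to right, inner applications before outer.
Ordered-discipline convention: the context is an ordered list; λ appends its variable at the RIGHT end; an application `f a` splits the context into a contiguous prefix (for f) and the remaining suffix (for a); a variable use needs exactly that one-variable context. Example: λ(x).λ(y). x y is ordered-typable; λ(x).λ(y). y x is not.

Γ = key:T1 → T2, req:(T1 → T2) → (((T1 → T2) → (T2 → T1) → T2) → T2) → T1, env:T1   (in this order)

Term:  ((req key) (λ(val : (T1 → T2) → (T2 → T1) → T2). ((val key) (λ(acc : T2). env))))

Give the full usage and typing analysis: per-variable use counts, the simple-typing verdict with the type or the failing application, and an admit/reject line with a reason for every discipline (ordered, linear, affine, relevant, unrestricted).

variable uses: key=2; req=1; env=1; val (bound)=1; acc (bound)=0
left-to-right use order: req, key, val, key, env
typing: well-typed — term : T1
ordered: ✗, repeated use of key ×2; unused: acc — weakening required
linear: ✗, repeated use of key ×2; unused: acc — weakening required
affine: ✗, repeated use of key ×2
relevant: ✗, unused: acc — weakening required
unrestricted: ✓, well-typed at T1; no restrictions here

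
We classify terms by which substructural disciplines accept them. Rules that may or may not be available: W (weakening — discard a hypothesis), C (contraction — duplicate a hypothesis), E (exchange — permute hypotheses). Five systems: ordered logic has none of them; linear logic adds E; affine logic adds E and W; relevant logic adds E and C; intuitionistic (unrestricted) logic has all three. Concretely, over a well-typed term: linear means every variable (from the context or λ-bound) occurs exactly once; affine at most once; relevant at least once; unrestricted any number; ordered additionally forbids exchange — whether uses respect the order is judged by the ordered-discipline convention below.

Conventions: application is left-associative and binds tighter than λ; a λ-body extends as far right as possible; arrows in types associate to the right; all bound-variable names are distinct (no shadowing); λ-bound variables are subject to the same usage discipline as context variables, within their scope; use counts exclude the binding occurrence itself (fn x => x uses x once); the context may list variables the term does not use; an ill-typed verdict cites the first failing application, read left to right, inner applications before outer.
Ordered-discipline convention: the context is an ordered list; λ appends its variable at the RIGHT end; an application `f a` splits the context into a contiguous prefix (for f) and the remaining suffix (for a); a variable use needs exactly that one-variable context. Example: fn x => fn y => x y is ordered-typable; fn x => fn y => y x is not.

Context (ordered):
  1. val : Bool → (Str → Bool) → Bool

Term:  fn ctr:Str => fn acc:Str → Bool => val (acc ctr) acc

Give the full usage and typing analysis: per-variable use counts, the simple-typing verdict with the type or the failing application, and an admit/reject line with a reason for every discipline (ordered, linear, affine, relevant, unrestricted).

use counts: val: 1×, ctr [bound]: 1×, acc [bound]: 2×
uses in reading order: val, acc, ctr, acc
typing: ✓ — Str → (Str → Bool) → Bool
ordered ✗ (acc ×2 used more than once (contraction))
linear ✗ (acc ×2 used more than once (contraction))
affine ✗ (acc ×2 used more than once (contraction))
relevant ✓ (at least one use each (val, ctr, acc))
unrestricted ✓ (simply typable at Str → (Str → Bool) → Bool; W, C, E all held)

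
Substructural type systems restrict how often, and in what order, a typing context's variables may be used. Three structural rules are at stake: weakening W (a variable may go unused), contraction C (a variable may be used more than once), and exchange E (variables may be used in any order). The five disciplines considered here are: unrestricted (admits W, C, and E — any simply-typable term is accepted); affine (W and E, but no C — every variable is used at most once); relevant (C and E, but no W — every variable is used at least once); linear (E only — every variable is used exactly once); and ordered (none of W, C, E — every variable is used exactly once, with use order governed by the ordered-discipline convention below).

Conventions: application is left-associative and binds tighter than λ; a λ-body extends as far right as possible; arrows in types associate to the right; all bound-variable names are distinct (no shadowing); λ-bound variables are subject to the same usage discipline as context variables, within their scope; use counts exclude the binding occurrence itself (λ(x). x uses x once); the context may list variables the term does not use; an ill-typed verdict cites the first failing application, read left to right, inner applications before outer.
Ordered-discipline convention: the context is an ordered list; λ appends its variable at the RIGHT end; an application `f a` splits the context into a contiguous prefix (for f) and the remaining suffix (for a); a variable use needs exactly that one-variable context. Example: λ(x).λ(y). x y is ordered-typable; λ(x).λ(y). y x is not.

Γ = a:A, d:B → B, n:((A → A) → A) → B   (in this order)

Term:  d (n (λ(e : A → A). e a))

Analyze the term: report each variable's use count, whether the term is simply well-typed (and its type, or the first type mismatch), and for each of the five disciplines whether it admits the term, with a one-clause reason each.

counts: a ×1; d ×1; n ×1; e (λ-bound) ×1
order of uses: d, n, e, a
typing: well-typed — term : B
ordered: ✗ — no contiguous prefix/suffix split fits d, n, e, a
linear: ✓ — a, d, n, e: one use apiece
affine: ✓ — no duplicate uses among a, d, n, e
relevant: ✓ — none of a, d, n, e goes unused
unrestricted: ✓ — typability at B is all that's needed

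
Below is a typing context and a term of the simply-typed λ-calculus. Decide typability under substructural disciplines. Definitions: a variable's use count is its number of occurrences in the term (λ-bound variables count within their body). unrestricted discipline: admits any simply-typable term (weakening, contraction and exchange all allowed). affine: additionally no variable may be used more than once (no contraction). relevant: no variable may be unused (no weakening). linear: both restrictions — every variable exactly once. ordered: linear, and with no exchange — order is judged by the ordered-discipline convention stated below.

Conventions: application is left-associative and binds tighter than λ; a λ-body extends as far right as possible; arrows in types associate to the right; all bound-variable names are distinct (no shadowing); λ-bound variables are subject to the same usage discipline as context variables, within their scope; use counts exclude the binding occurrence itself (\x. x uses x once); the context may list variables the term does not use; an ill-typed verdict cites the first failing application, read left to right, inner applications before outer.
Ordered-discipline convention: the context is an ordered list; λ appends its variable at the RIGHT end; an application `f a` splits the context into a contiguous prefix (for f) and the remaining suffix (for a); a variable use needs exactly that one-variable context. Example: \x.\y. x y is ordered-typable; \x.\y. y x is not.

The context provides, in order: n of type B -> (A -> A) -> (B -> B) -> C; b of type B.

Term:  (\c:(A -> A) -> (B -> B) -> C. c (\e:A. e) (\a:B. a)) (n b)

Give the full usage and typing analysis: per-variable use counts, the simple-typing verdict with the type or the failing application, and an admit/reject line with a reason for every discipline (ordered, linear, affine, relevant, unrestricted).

variable uses: n: 1×; b: 1×; c (λ-bound): 1×; e (λ-bound): 1×; a (λ-bound): 1×
order of uses: c, e, a, n, b
typing: well-typed at C
ordered ✓ (single-use (n, b, c, e, a), ordered derivation ok)
linear ✓ (exactly-once usage across n, b, c, e, a)
affine ✓ (no duplicate uses among n, b, c, e, a)
relevant ✓ (every one of n, b, c, e, a appears)
unrestricted ✓ (simply typable at C; W, C, E all held)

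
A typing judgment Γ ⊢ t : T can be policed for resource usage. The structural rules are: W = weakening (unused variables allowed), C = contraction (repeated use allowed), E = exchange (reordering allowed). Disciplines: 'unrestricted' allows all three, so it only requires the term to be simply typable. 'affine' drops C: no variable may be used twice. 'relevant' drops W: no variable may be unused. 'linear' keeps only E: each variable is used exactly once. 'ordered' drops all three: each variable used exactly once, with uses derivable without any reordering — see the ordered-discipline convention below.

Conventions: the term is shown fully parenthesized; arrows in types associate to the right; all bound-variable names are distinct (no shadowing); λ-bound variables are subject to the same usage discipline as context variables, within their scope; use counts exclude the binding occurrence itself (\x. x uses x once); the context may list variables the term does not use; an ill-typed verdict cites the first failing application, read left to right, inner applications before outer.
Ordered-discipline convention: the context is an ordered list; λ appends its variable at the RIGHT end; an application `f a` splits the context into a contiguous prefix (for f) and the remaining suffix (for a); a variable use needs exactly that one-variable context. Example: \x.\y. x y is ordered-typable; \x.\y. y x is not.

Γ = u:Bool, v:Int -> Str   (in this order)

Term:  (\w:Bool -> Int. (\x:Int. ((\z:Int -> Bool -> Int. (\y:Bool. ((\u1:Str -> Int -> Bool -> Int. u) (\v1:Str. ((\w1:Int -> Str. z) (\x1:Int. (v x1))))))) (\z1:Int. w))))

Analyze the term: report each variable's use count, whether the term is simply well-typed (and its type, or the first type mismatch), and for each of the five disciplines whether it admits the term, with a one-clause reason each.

counts: u: 1; v: 1; w (λ-bound): 1; x (λ-bound): 0; z (λ-bound): 1; y (λ-bound): 0; u1 (λ-bound): 0; v1 (λ-bound): 0; w1 (λ-bound): 0; x1 (λ-bound): 1; z1 (λ-bound): 0
use order (left to right): u, z, v, x1, w
typing: well-typed — term : (Bool -> Int) -> Int -> Bool -> Bool
ordered: ✗ — x, y, u1, v1, w1, z1 never used (weakening)
linear: ✗ — x, y, u1, v1, w1, z1 never used (weakening)
affine: ✓ — no duplicate uses among u, v, w, x, z, y, u1, v1, w1, x1, z1
relevant: ✗ — x, y, u1, v1, w1, z1 never used (weakening)
unrestricted: ✓ — type-checks ((Bool -> Int) -> Int -> Bool -> Bool) and nothing is barred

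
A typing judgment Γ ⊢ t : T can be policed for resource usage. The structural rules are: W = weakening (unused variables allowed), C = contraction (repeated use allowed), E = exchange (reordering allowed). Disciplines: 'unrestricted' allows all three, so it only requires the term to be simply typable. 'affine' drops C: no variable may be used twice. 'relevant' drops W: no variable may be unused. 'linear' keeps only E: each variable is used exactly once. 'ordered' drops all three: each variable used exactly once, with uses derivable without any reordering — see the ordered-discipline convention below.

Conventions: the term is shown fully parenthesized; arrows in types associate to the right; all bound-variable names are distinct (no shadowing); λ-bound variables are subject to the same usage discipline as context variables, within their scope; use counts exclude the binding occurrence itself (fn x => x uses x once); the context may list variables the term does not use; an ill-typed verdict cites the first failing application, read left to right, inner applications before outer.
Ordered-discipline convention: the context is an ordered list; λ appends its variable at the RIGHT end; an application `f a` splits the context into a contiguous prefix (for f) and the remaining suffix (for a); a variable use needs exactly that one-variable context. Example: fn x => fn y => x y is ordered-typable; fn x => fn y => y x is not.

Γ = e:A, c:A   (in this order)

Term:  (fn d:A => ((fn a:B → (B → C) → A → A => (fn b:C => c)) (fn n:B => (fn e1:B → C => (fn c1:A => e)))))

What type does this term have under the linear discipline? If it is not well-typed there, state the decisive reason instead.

not well-typed under linear — unused: d, a, b, n, e1, c1 — weakening required
counts: e: 1×, c: 1×, d (bound): 0×, a (bound): 0×, b (bound): 0×, n (bound): 0×, e1 (bound): 0×, c1 (bound): 0×
left-to-right use order: c, e
typing: well-typed at A → C → A
across the five disciplines: ordered ✗, linear ✗, affine ✓, relevant ✗, unrestricted ✓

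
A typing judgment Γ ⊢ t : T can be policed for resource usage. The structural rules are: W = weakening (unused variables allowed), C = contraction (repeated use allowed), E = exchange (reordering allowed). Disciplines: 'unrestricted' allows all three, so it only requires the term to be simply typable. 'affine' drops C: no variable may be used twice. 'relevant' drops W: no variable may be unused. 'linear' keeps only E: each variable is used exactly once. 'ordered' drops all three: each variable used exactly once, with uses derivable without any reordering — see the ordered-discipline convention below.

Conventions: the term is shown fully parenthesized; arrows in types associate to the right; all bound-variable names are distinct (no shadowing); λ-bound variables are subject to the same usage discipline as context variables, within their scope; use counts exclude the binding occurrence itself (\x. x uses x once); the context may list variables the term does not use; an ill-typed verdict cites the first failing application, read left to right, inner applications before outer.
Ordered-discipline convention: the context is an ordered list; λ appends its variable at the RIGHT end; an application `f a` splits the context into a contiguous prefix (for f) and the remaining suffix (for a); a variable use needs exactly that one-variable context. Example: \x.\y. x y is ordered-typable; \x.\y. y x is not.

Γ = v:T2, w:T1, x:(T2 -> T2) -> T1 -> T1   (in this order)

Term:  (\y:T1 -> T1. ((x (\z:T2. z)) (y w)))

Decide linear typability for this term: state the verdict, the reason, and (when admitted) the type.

no — v left unused
use counts: v ×0; w ×1; x ×1; y (bound) ×1; z (bound) ×1
order of uses: x, z, y, w
typing: well-typed — term : (T1 -> T1) -> T1
summary: ordered ✗ | linear ✗ | affine ✓ | relevant ✗ | unrestricted ✓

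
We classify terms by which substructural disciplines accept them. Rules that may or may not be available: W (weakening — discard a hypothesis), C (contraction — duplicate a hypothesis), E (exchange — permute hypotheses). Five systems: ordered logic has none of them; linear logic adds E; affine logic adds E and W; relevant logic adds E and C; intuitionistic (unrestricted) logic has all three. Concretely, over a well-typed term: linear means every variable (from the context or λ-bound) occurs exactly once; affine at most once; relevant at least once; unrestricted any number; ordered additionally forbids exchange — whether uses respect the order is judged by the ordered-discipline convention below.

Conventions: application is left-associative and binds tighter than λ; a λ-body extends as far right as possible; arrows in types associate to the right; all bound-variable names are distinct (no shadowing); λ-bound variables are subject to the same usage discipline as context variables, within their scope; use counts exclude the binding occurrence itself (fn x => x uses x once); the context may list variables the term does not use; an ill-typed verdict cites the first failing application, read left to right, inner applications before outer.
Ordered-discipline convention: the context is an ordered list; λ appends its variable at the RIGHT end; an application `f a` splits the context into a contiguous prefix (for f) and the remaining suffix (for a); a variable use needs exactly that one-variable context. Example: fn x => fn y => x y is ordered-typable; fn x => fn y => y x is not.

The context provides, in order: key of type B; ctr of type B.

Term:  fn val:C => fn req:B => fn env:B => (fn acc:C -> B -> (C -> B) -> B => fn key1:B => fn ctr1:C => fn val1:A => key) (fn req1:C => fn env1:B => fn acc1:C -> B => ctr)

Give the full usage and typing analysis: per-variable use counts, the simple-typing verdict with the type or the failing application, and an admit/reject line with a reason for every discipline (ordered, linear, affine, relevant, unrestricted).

use counts: key: 1, ctr: 1, val (λ-bound): 0, req (λ-bound): 0, env (λ-bound): 0, acc (λ-bound): 0, key1 (λ-bound): 0, ctr1 (λ-bound): 0, val1 (λ-bound): 0, req1 (λ-bound): 0, env1 (λ-bound): 0, acc1 (λ-bound): 0
use order (left to right): key, ctr
typing: ✓ — C -> B -> B -> B -> C -> A -> B
ordered: ✗ — needs weakening: val, req, env, acc, key1, ctr1, val1, req1, env1, acc1 unused
linear: ✗ — needs weakening: val, req, env, acc, key1, ctr1, val1, req1, env1, acc1 unused
affine: ✓ — at most one use each (key, ctr, val, req, env, acc, key1, ctr1, val1, req1, env1, acc1)
relevant: ✗ — needs weakening: val, req, env, acc, key1, ctr1, val1, req1, env1, acc1 unused
unrestricted: ✓ — type-checks (C -> B -> B -> B -> C -> A -> B) and nothing is barred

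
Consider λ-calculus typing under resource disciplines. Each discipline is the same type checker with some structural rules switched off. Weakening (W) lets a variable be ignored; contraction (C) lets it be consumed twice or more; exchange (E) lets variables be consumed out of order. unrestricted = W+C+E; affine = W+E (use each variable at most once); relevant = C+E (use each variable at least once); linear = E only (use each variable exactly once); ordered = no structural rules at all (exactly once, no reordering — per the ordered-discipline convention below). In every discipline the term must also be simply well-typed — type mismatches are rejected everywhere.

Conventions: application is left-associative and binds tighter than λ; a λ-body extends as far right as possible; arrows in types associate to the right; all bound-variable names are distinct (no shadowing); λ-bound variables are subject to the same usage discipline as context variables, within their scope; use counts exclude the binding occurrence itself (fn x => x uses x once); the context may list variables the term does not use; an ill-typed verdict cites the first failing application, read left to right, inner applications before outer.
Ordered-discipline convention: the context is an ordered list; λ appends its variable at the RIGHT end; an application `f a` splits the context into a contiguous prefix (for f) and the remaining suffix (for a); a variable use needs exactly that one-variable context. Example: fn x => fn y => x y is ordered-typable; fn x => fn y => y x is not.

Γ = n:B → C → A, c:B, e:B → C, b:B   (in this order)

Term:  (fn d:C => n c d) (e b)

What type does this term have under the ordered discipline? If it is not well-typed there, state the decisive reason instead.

term : A
counts: n=1; c=1; e=1; b=1; d [bound]=1
order of uses: n, c, d, e, b
typing: ✓ — A
all disciplines: ordered ✓, linear ✓, affine ✓, relevant ✓, unrestricted ✓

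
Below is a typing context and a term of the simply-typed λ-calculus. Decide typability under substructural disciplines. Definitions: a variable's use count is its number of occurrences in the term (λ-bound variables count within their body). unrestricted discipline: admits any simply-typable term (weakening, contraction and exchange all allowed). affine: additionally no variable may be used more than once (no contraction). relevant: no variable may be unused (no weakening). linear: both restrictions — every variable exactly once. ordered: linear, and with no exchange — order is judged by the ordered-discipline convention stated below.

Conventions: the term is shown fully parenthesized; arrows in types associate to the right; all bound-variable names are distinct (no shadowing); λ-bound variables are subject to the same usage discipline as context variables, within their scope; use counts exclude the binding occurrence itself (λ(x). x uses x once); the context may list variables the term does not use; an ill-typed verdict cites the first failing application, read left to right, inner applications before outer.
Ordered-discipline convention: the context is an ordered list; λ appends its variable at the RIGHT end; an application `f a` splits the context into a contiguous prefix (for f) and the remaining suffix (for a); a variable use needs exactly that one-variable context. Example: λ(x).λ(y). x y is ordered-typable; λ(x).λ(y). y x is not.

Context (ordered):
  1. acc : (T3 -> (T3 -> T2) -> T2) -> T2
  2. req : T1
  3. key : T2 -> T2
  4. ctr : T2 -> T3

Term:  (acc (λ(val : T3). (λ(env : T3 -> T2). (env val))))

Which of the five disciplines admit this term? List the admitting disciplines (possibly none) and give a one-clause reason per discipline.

admitted by: affine, unrestricted
variable uses: acc ×1, req ×0, key ×0, ctr ×0, val (λ-bound) ×1, env (λ-bound) ×1
use order (left to right): acc, env, val
typing: well-typed at T2
ordered: ✗ — req, key, ctr left unused
linear: ✗ — req, key, ctr left unused
affine: ✓ — acc, req, key, ctr, val, env: no repeats, contraction unneeded
relevant: ✗ — req, key, ctr left unused
unrestricted: ✓ — type-checks (T2) and nothing is barred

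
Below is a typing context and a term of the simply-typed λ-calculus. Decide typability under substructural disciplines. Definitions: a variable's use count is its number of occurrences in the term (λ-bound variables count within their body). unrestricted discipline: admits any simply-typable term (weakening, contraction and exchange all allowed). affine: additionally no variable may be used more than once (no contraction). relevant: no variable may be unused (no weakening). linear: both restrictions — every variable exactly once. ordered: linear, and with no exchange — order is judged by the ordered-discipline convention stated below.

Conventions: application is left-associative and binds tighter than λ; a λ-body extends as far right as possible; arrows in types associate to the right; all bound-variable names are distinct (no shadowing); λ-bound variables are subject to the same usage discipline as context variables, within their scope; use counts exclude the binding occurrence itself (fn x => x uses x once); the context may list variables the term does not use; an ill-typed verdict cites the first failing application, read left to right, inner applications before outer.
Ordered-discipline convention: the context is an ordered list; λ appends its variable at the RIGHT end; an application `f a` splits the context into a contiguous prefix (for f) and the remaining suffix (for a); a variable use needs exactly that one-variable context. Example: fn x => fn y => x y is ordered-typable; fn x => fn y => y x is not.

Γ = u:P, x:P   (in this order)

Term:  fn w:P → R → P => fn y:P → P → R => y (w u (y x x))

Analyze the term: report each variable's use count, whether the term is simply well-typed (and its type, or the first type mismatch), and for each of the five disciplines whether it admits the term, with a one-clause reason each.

usage: u ×1; x ×2; w (λ-bound) ×1; y (λ-bound) ×2
order of uses: y, w, u, y, x, x
typing: well-typed — term : (P → R → P) → (P → P → R) → P → R
ordered: ✗ — needs contraction — x ×2, y ×2
linear: ✗ — needs contraction — x ×2, y ×2
affine: ✗ — needs contraction — x ×2, y ×2
relevant: ✓ — at least one use each (u, x, w, y)
unrestricted: ✓ — type-checks ((P → R → P) → (P → P → R) → P → R) and nothing is barred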